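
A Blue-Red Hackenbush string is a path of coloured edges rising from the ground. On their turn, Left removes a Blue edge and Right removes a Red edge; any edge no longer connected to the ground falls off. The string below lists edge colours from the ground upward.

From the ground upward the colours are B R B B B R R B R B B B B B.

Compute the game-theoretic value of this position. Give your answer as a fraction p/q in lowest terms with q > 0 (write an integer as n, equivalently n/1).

7359/8192

Prefix values for B R B B B R R B R B B B B B via {L|R} + simplicity:
G(B) = { 0 |  } so 1
G(BR) = { 0 | 1 } so 1/2
G(BRB) = { 0; 1/2 | 1 } so 3/4
G(BRBB) = { 0; 1/2; 3/4 | 1 } so 7/8
G(BRBBB) = { 0; 1/2; 3/4; 7/8 | 1 } so 15/16
G(BRBBBR) = { 0; 1/2; 3/4; 7/8 | 15/16; 1 } so 29/32
G(BRBBBRR) = { 0; 1/2; 3/4; 7/8 | 29/32; 15/16; 1 } so 57/64
G(BRBBBRRB) = { 0; 1/2; 3/4; 7/8; 57/64 | 29/32; 15/16; 1 } so 115/128
G(BRBBBRRBR) = { 0; 1/2; 3/4; 7/8; 57/64 | 115/128; 29/32; 15/16; 1 } so 229/256
G(BRBBBRRBRB) = { 0; 1/2; 3/4; 7/8; 57/64; 229/256 | 115/128; 29/32; 15/16; 1 } so 459/512
G(BRBBBRRBRBB) = { 0; 1/2; 3/4; 7/8; 57/64; 229/256; 459/512 | 115/128; 29/32; 15/16; 1 } so 919/1024
G(BRBBBRRBRBBB) = { 0; 1/2; 3/4; 7/8; 57/64; 229/256; 459/512; 919/1024 | 115/128; 29/32; 15/16; 1 } so 1839/2048
G(BRBBBRRBRBBBB) = { 0; 1/2; 3/4; 7/8; 57/64; 229/256; 459/512; 919/1024; 1839/2048 | 115/128; 29/32; 15/16; 1 } so 3679/4096
G(BRBBBRRBRBBBBB) = { 0; 1/2; 3/4; 7/8; 57/64; 229/256; 459/512; 919/1024; 1839/2048; 3679/4096 | 115/128; 29/32; 15/16; 1 } so 7359/8192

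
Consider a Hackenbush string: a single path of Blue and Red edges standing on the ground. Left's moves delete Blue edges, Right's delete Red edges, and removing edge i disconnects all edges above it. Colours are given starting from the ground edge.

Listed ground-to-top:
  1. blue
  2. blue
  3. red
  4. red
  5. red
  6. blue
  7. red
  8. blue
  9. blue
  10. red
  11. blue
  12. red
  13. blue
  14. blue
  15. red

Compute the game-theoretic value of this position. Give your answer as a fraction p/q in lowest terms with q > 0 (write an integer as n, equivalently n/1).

9645/8192

Build g(s[:k]) for k = 1..15, string s = blue blue red red red blue red blue blue red blue red blue blue red.
b: Left { 0 }, Right { ∅ } → simplest 1
bb: Left { 0; 1 }, Right { ∅ } → simplest 2
bbr: Left { 0; 1 }, Right { 2 } → simplest 3/2
bbrr: Left { 0; 1 }, Right { 3/2; 2 } → simplest 5/4
bbrrr: Left { 0; 1 }, Right { 5/4; 3/2; 2 } → simplest 9/8
bbrrrb: Left { 0; 1; 9/8 }, Right { 5/4; 3/2; 2 } → simplest 19/16
bbrrrbr: Left { 0; 1; 9/8 }, Right { 19/16; 5/4; 3/2; 2 } → simplest 37/32
bbrrrbrb: Left { 0; 1; 9/8; 37/32 }, Right { 19/16; 5/4; 3/2; 2 } → simplest 75/64
bbrrrbrbb: Left { 0; 1; 9/8; 37/32; 75/64 }, Right { 19/16; 5/4; 3/2; 2 } → simplest 151/128
bbrrrbrbbr: Left { 0; 1; 9/8; 37/32; 75/64 }, Right { 151/128; 19/16; 5/4; 3/2; 2 } → simplest 301/256
bbrrrbrbbrb: Left { 0; 1; 9/8; 37/32; 75/64; 301/256 }, Right { 151/128; 19/16; 5/4; 3/2; 2 } → simplest 603/512
bbrrrbrbbrbr: Left { 0; 1; 9/8; 37/32; 75/64; 301/256 }, Right { 603/512; 151/128; 19/16; 5/4; 3/2; 2 } → simplest 1205/1024
bbrrrbrbbrbrb: Left { 0; 1; 9/8; 37/32; 75/64; 301/256; 1205/1024 }, Right { 603/512; 151/128; 19/16; 5/4; 3/2; 2 } → simplest 2411/2048
bbrrrbrbbrbrbb: Left { 0; 1; 9/8; 37/32; 75/64; 301/256; 1205/1024; 2411/2048 }, Right { 603/512; 151/128; 19/16; 5/4; 3/2; 2 } → simplest 4823/4096
bbrrrbrbbrbrbbr: Left { 0; 1; 9/8; 37/32; 75/64; 301/256; 1205/1024; 2411/2048 }, Right { 4823/4096; 603/512; 151/128; 19/16; 5/4; 3/2; 2 } → simplest 9645/8192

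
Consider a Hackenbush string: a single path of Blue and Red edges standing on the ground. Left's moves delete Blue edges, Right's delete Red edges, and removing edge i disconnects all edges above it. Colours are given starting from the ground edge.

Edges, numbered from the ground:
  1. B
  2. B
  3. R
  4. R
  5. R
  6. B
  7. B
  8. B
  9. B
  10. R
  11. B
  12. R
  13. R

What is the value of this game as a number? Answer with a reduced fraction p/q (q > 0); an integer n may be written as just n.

Build value(s[:k]) for k = 1..13, string s = B B R R R B B B B R B R R.
value_1 [B]  L=[0]  R=[·]  -> 1
value_2 [BB]  L=[0, 1]  R=[·]  -> 2
value_3 [BBR]  L=[0, 1]  R=[2]  -> 3/2
value_4 [BBRR]  L=[0, 1]  R=[3/2, 2]  -> 5/4
value_5 [BBRRR]  L=[0, 1]  R=[5/4, 3/2, 2]  -> 9/8
value_6 [BBRRRB]  L=[0, 1, 9/8]  R=[5/4, 3/2, 2]  -> 19/16
value_7 [BBRRRBB]  L=[0, 1, 9/8, 19/16]  R=[5/4, 3/2, 2]  -> 39/32
value_8 [BBRRRBBB]  L=[0, 1, 9/8, 19/16, 39/32]  R=[5/4, 3/2, 2]  -> 79/64
value_9 [BBRRRBBBB]  L=[0, 1, 9/8, 19/16, 39/32, 79/64]  R=[5/4, 3/2, 2]  -> 159/128
value_10 [BBRRRBBBBR]  L=[0, 1, 9/8, 19/16, 39/32, 79/64]  R=[159/128, 5/4, 3/2, 2]  -> 317/256
value_11 [BBRRRBBBBRB]  L=[0, 1, 9/8, 19/16, 39/32, 79/64, 317/256]  R=[159/128, 5/4, 3/2, 2]  -> 635/512
value_12 [BBRRRBBBBRBR]  L=[0, 1, 9/8, 19/16, 39/32, 79/64, 317/256]  R=[635/512, 159/128, 5/4, 3/2, 2]  -> 1269/1024
value_13 [BBRRRBBBBRBRR]  L=[0, 1, 9/8, 19/16, 39/32, 79/64, 317/256]  R=[1269/1024, 635/512, 159/128, 5/4, 3/2, 2]  -> 2537/2048

2537/2048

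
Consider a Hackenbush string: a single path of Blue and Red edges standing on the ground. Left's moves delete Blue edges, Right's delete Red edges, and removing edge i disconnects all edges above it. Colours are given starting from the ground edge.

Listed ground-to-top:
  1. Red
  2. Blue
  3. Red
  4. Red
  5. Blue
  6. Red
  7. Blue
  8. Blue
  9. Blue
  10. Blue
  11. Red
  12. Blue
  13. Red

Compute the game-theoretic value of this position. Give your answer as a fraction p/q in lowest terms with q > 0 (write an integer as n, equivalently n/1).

-3339/4096

step 1: add Red to get R; options L={  } R={ 0 } = -1
step 2: add Blue to get RB; options L={ -1 } R={ 0 } = -1/2
step 3: add Red to get RBR; options L={ -1 } R={ -1/2,0 } = -3/4
step 4: add Red to get RBRR; options L={ -1 } R={ -3/4,-1/2,0 } = -7/8
step 5: add Blue to get RBRRB; options L={ -1,-7/8 } R={ -3/4,-1/2,0 } = -13/16
step 6: add Red to get RBRRBR; options L={ -1,-7/8 } R={ -13/16,-3/4,-1/2,0 } = -27/32
step 7: add Blue to get RBRRBRB; options L={ -1,-7/8,-27/32 } R={ -13/16,-3/4,-1/2,0 } = -53/64
step 8: add Blue to get RBRRBRBB; options L={ -1,-7/8,-27/32,-53/64 } R={ -13/16,-3/4,-1/2,0 } = -105/128
step 9: add Blue to get RBRRBRBBB; options L={ -1,-7/8,-27/32,-53/64,-105/128 } R={ -13/16,-3/4,-1/2,0 } = -209/256
step 10: add Blue to get RBRRBRBBBB; options L={ -1,-7/8,-27/32,-53/64,-105/128,-209/256 } R={ -13/16,-3/4,-1/2,0 } = -417/512
step 11: add Red to get RBRRBRBBBBR; options L={ -1,-7/8,-27/32,-53/64,-105/128,-209/256 } R={ -417/512,-13/16,-3/4,-1/2,0 } = -835/1024
step 12: add Blue to get RBRRBRBBBBRB; options L={ -1,-7/8,-27/32,-53/64,-105/128,-209/256,-835/1024 } R={ -417/512,-13/16,-3/4,-1/2,0 } = -1669/2048
step 13: add Red to get RBRRBRBBBBRBR; options L={ -1,-7/8,-27/32,-53/64,-105/128,-209/256,-835/1024 } R={ -1669/2048,-417/512,-13/16,-3/4,-1/2,0 } = -3339/4096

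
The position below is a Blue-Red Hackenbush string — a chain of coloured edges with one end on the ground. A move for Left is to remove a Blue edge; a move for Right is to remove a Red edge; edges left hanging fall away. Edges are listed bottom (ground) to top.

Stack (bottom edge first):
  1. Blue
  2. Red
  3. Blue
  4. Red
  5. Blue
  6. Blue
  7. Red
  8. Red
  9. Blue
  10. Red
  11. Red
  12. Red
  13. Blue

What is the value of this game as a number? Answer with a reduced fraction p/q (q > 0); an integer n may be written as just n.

Build v(s[:k]) for k = 1..13, string s = Blue Red Blue Red Blue Blue Red Red Blue Red Red Red Blue.
v_1 [B]  L=[0]  R=[·]  ⇒ 1
v_2 [BR]  L=[0]  R=[1]  ⇒ 1/2
v_3 [BRB]  L=[0 1/2]  R=[1]  ⇒ 3/4
v_4 [BRBR]  L=[0 1/2]  R=[3/4 1]  ⇒ 5/8
v_5 [BRBRB]  L=[0 1/2 5/8]  R=[3/4 1]  ⇒ 11/16
v_6 [BRBRBB]  L=[0 1/2 5/8 11/16]  R=[3/4 1]  ⇒ 23/32
v_7 [BRBRBBR]  L=[0 1/2 5/8 11/16]  R=[23/32 3/4 1]  ⇒ 45/64
v_8 [BRBRBBRR]  L=[0 1/2 5/8 11/16]  R=[45/64 23/32 3/4 1]  ⇒ 89/128
v_9 [BRBRBBRRB]  L=[0 1/2 5/8 11/16 89/128]  R=[45/64 23/32 3/4 1]  ⇒ 179/256
v_10 [BRBRBBRRBR]  L=[0 1/2 5/8 11/16 89/128]  R=[179/256 45/64 23/32 3/4 1]  ⇒ 357/512
v_11 [BRBRBBRRBRR]  L=[0 1/2 5/8 11/16 89/128]  R=[357/512 179/256 45/64 23/32 3/4 1]  ⇒ 713/1024
v_12 [BRBRBBRRBRRR]  L=[0 1/2 5/8 11/16 89/128]  R=[713/1024 357/512 179/256 45/64 23/32 3/4 1]  ⇒ 1425/2048
v_13 [BRBRBBRRBRRRB]  L=[0 1/2 5/8 11/16 89/128 1425/2048]  R=[713/1024 357/512 179/256 45/64 23/32 3/4 1]  ⇒ 2851/4096

2851/4096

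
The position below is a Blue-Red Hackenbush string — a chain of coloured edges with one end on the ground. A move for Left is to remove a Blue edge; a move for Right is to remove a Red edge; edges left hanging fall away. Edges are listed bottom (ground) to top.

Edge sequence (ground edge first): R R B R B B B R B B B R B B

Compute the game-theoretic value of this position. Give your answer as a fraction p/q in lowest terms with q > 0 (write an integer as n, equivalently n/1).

1 of 14 · R · max L −∞ · min R 0 gives -1
2 of 14 · RR · max L −∞ · min R -1 gives -2
3 of 14 · RRB · max L -2 · min R -1 gives -3/2
4 of 14 · RRBR · max L -2 · min R -3/2 gives -7/4
5 of 14 · RRBRB · max L -7/4 · min R -3/2 gives -13/8
6 of 14 · RRBRBB · max L -13/8 · min R -3/2 gives -25/16
7 of 14 · RRBRBBB · max L -25/16 · min R -3/2 gives -49/32
8 of 14 · RRBRBBBR · max L -25/16 · min R -49/32 gives -99/64
9 of 14 · RRBRBBBRB · max L -99/64 · min R -49/32 gives -197/128
10 of 14 · RRBRBBBRBB · max L -197/128 · min R -49/32 gives -393/256
11 of 14 · RRBRBBBRBBB · max L -393/256 · min R -49/32 gives -785/512
12 of 14 · RRBRBBBRBBBR · max L -393/256 · min R -785/512 gives -1571/1024
13 of 14 · RRBRBBBRBBBRB · max L -1571/1024 · min R -785/512 gives -3141/2048
14 of 14 · RRBRBBBRBBBRBB · max L -3141/2048 · min R -785/512 gives -6281/4096

-6281/4096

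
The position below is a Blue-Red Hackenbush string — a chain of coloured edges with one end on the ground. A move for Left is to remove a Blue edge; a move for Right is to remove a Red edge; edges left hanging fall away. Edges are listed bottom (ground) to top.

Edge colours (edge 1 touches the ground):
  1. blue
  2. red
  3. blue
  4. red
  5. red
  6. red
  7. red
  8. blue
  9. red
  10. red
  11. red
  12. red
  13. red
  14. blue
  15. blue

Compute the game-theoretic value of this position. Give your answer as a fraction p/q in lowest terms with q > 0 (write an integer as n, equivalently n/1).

Build value(s[:k]) for k = 1..15, string s = blue red blue red red red red blue red red red red red blue blue.
value_1 [b]  L=[0]  R=[]  ⇒ 1
value_2 [br]  L=[0]  R=[1]  ⇒ 1/2
value_3 [brb]  L=[0; 1/2]  R=[1]  ⇒ 3/4
value_4 [brbr]  L=[0; 1/2]  R=[3/4; 1]  ⇒ 5/8
value_5 [brbrr]  L=[0; 1/2]  R=[5/8; 3/4; 1]  ⇒ 9/16
value_6 [brbrrr]  L=[0; 1/2]  R=[9/16; 5/8; 3/4; 1]  ⇒ 17/32
value_7 [brbrrrr]  L=[0; 1/2]  R=[17/32; 9/16; 5/8; 3/4; 1]  ⇒ 33/64
value_8 [brbrrrrb]  L=[0; 1/2; 33/64]  R=[17/32; 9/16; 5/8; 3/4; 1]  ⇒ 67/128
value_9 [brbrrrrbr]  L=[0; 1/2; 33/64]  R=[67/128; 17/32; 9/16; 5/8; 3/4; 1]  ⇒ 133/256
value_10 [brbrrrrbrr]  L=[0; 1/2; 33/64]  R=[133/256; 67/128; 17/32; 9/16; 5/8; 3/4; 1]  ⇒ 265/512
value_11 [brbrrrrbrrr]  L=[0; 1/2; 33/64]  R=[265/512; 133/256; 67/128; 17/32; 9/16; 5/8; 3/4; 1]  ⇒ 529/1024
value_12 [brbrrrrbrrrr]  L=[0; 1/2; 33/64]  R=[529/1024; 265/512; 133/256; 67/128; 17/32; 9/16; 5/8; 3/4; 1]  ⇒ 1057/2048
value_13 [brbrrrrbrrrrr]  L=[0; 1/2; 33/64]  R=[1057/2048; 529/1024; 265/512; 133/256; 67/128; 17/32; 9/16; 5/8; 3/4; 1]  ⇒ 2113/4096
value_14 [brbrrrrbrrrrrb]  L=[0; 1/2; 33/64; 2113/4096]  R=[1057/2048; 529/1024; 265/512; 133/256; 67/128; 17/32; 9/16; 5/8; 3/4; 1]  ⇒ 4227/8192
value_15 [brbrrrrbrrrrrbb]  L=[0; 1/2; 33/64; 2113/4096; 4227/8192]  R=[1057/2048; 529/1024; 265/512; 133/256; 67/128; 17/32; 9/16; 5/8; 3/4; 1]  ⇒ 8455/16384

8455/16384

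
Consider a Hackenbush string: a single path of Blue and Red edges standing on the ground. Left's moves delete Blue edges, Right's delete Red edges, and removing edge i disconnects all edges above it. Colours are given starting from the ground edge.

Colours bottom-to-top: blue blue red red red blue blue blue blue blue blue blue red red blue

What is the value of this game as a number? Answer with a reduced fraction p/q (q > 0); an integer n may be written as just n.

10227/8192

b: Left { 0 }, Right { ∅ } => simplest 1
bb: Left { 0,1 }, Right { ∅ } => simplest 2
bbr: Left { 0,1 }, Right { 2 } => simplest 3/2
bbrr: Left { 0,1 }, Right { 3/2,2 } => simplest 5/4
bbrrr: Left { 0,1 }, Right { 5/4,3/2,2 } => simplest 9/8
bbrrrb: Left { 0,1,9/8 }, Right { 5/4,3/2,2 } => simplest 19/16
bbrrrbb: Left { 0,1,9/8,19/16 }, Right { 5/4,3/2,2 } => simplest 39/32
bbrrrbbb: Left { 0,1,9/8,19/16,39/32 }, Right { 5/4,3/2,2 } => simplest 79/64
bbrrrbbbb: Left { 0,1,9/8,19/16,39/32,79/64 }, Right { 5/4,3/2,2 } => simplest 159/128
bbrrrbbbbb: Left { 0,1,9/8,19/16,39/32,79/64,159/128 }, Right { 5/4,3/2,2 } => simplest 319/256
bbrrrbbbbbb: Left { 0,1,9/8,19/16,39/32,79/64,159/128,319/256 }, Right { 5/4,3/2,2 } => simplest 639/512
bbrrrbbbbbbb: Left { 0,1,9/8,19/16,39/32,79/64,159/128,319/256,639/512 }, Right { 5/4,3/2,2 } => simplest 1279/1024
bbrrrbbbbbbbr: Left { 0,1,9/8,19/16,39/32,79/64,159/128,319/256,639/512 }, Right { 1279/1024,5/4,3/2,2 } => simplest 2557/2048
bbrrrbbbbbbbrr: Left { 0,1,9/8,19/16,39/32,79/64,159/128,319/256,639/512 }, Right { 2557/2048,1279/1024,5/4,3/2,2 } => simplest 5113/4096
bbrrrbbbbbbbrrb: Left { 0,1,9/8,19/16,39/32,79/64,159/128,319/256,639/512,5113/4096 }, Right { 2557/2048,1279/1024,5/4,3/2,2 } => simplest 10227/8192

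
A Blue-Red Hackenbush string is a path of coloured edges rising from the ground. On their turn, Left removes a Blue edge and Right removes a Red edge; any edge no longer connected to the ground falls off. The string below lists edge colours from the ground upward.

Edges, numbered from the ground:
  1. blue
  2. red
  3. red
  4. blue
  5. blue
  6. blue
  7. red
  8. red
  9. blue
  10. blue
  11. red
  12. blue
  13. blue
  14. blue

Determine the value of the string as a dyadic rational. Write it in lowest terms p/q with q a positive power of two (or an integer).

Recurse on prefixes of the 14-edge string blue red red blue blue blue red red blue blue red blue blue blue:
g(b) = { 0 | ∅ } → 1
g(br) = { 0 | 1 } → 1/2
g(brr) = { 0 | 1/2,1 } → 1/4
g(brrb) = { 0,1/4 | 1/2,1 } → 3/8
g(brrbb) = { 0,1/4,3/8 | 1/2,1 } → 7/16
g(brrbbb) = { 0,1/4,3/8,7/16 | 1/2,1 } → 15/32
g(brrbbbr) = { 0,1/4,3/8,7/16 | 15/32,1/2,1 } → 29/64
g(brrbbbrr) = { 0,1/4,3/8,7/16 | 29/64,15/32,1/2,1 } → 57/128
g(brrbbbrrb) = { 0,1/4,3/8,7/16,57/128 | 29/64,15/32,1/2,1 } → 115/256
g(brrbbbrrbb) = { 0,1/4,3/8,7/16,57/128,115/256 | 29/64,15/32,1/2,1 } → 231/512
g(brrbbbrrbbr) = { 0,1/4,3/8,7/16,57/128,115/256 | 231/512,29/64,15/32,1/2,1 } → 461/1024
g(brrbbbrrbbrb) = { 0,1/4,3/8,7/16,57/128,115/256,461/1024 | 231/512,29/64,15/32,1/2,1 } → 923/2048
g(brrbbbrrbbrbb) = { 0,1/4,3/8,7/16,57/128,115/256,461/1024,923/2048 | 231/512,29/64,15/32,1/2,1 } → 1847/4096
g(brrbbbrrbbrbbb) = { 0,1/4,3/8,7/16,57/128,115/256,461/1024,923/2048,1847/4096 | 231/512,29/64,15/32,1/2,1 } → 3695/8192

3695/8192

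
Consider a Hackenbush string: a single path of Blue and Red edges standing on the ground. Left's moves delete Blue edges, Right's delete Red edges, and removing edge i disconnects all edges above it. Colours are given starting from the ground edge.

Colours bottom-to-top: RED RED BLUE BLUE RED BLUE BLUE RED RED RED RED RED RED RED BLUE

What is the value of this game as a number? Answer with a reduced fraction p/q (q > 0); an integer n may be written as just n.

-10749/8192

1 of 15 · R · max L −∞ · min R 0 so -1
2 of 15 · RR · max L −∞ · min R -1 so -2
3 of 15 · RRB · max L -2 · min R -1 so -3/2
4 of 15 · RRBB · max L -3/2 · min R -1 so -5/4
5 of 15 · RRBBR · max L -3/2 · min R -5/4 so -11/8
6 of 15 · RRBBRB · max L -11/8 · min R -5/4 so -21/16
7 of 15 · RRBBRBB · max L -21/16 · min R -5/4 so -41/32
8 of 15 · RRBBRBBR · max L -21/16 · min R -41/32 so -83/64
9 of 15 · RRBBRBBRR · max L -21/16 · min R -83/64 so -167/128
10 of 15 · RRBBRBBRRR · max L -21/16 · min R -167/128 so -335/256
11 of 15 · RRBBRBBRRRR · max L -21/16 · min R -335/256 so -671/512
12 of 15 · RRBBRBBRRRRR · max L -21/16 · min R -671/512 so -1343/1024
13 of 15 · RRBBRBBRRRRRR · max L -21/16 · min R -1343/1024 so -2687/2048
14 of 15 · RRBBRBBRRRRRRR · max L -21/16 · min R -2687/2048 so -5375/4096
15 of 15 · RRBBRBBRRRRRRRB · max L -5375/4096 · min R -2687/2048 so -10749/8192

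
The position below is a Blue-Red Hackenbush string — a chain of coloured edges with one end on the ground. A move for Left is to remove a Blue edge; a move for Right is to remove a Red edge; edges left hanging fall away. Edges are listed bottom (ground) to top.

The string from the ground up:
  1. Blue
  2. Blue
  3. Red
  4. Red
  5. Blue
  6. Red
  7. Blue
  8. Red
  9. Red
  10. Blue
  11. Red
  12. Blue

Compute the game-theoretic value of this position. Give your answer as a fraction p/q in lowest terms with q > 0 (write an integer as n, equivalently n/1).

Recurse on prefixes of the 12-edge string Blue Blue Red Red Blue Red Blue Red Red Blue Red Blue:
value(B) = { 0 | · } -> 1
value(BB) = { 0 1 | · } -> 2
value(BBR) = { 0 1 | 2 } -> 3/2
value(BBRR) = { 0 1 | 3/2 2 } -> 5/4
value(BBRRB) = { 0 1 5/4 | 3/2 2 } -> 11/8
value(BBRRBR) = { 0 1 5/4 | 11/8 3/2 2 } -> 21/16
value(BBRRBRB) = { 0 1 5/4 21/16 | 11/8 3/2 2 } -> 43/32
value(BBRRBRBR) = { 0 1 5/4 21/16 | 43/32 11/8 3/2 2 } -> 85/64
value(BBRRBRBRR) = { 0 1 5/4 21/16 | 85/64 43/32 11/8 3/2 2 } -> 169/128
value(BBRRBRBRRB) = { 0 1 5/4 21/16 169/128 | 85/64 43/32 11/8 3/2 2 } -> 339/256
value(BBRRBRBRRBR) = { 0 1 5/4 21/16 169/128 | 339/256 85/64 43/32 11/8 3/2 2 } -> 677/512
value(BBRRBRBRRBRB) = { 0 1 5/4 21/16 169/128 677/512 | 339/256 85/64 43/32 11/8 3/2 2 } -> 1355/1024

1355/1024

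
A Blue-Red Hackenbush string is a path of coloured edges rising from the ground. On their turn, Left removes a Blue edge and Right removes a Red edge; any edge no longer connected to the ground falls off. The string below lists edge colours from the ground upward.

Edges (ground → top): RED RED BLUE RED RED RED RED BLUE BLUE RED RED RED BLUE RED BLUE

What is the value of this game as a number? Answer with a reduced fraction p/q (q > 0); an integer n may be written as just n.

-15989/8192

v(R) = { (no moves) | 0 } -> -1
v(RR) = { (no moves) | -1; 0 } -> -2
v(RRB) = { -2 | -1; 0 } -> -3/2
v(RRBR) = { -2 | -3/2; -1; 0 } -> -7/4
v(RRBRR) = { -2 | -7/4; -3/2; -1; 0 } -> -15/8
v(RRBRRR) = { -2 | -15/8; -7/4; -3/2; -1; 0 } -> -31/16
v(RRBRRRR) = { -2 | -31/16; -15/8; -7/4; -3/2; -1; 0 } -> -63/32
v(RRBRRRRB) = { -2; -63/32 | -31/16; -15/8; -7/4; -3/2; -1; 0 } -> -125/64
v(RRBRRRRBB) = { -2; -63/32; -125/64 | -31/16; -15/8; -7/4; -3/2; -1; 0 } -> -249/128
v(RRBRRRRBBR) = { -2; -63/32; -125/64 | -249/128; -31/16; -15/8; -7/4; -3/2; -1; 0 } -> -499/256
v(RRBRRRRBBRR) = { -2; -63/32; -125/64 | -499/256; -249/128; -31/16; -15/8; -7/4; -3/2; -1; 0 } -> -999/512
v(RRBRRRRBBRRR) = { -2; -63/32; -125/64 | -999/512; -499/256; -249/128; -31/16; -15/8; -7/4; -3/2; -1; 0 } -> -1999/1024
v(RRBRRRRBBRRRB) = { -2; -63/32; -125/64; -1999/1024 | -999/512; -499/256; -249/128; -31/16; -15/8; -7/4; -3/2; -1; 0 } -> -3997/2048
v(RRBRRRRBBRRRBR) = { -2; -63/32; -125/64; -1999/1024 | -3997/2048; -999/512; -499/256; -249/128; -31/16; -15/8; -7/4; -3/2; -1; 0 } -> -7995/4096
v(RRBRRRRBBRRRBRB) = { -2; -63/32; -125/64; -1999/1024; -7995/4096 | -3997/2048; -999/512; -499/256; -249/128; -31/16; -15/8; -7/4; -3/2; -1; 0 } -> -15989/8192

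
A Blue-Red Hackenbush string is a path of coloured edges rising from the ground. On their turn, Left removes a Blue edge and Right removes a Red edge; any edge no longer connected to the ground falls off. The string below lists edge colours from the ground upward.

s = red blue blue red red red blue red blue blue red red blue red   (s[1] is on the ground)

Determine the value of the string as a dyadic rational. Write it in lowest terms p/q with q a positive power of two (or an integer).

r: Left { ∅ }, Right { 0 } — simplest -1
rb: Left { -1 }, Right { 0 } — simplest -1/2
rbb: Left { -1; -1/2 }, Right { 0 } — simplest -1/4
rbbr: Left { -1; -1/2 }, Right { -1/4; 0 } — simplest -3/8
rbbrr: Left { -1; -1/2 }, Right { -3/8; -1/4; 0 } — simplest -7/16
rbbrrr: Left { -1; -1/2 }, Right { -7/16; -3/8; -1/4; 0 } — simplest -15/32
rbbrrrb: Left { -1; -1/2; -15/32 }, Right { -7/16; -3/8; -1/4; 0 } — simplest -29/64
rbbrrrbr: Left { -1; -1/2; -15/32 }, Right { -29/64; -7/16; -3/8; -1/4; 0 } — simplest -59/128
rbbrrrbrb: Left { -1; -1/2; -15/32; -59/128 }, Right { -29/64; -7/16; -3/8; -1/4; 0 } — simplest -117/256
rbbrrrbrbb: Left { -1; -1/2; -15/32; -59/128; -117/256 }, Right { -29/64; -7/16; -3/8; -1/4; 0 } — simplest -233/512
rbbrrrbrbbr: Left { -1; -1/2; -15/32; -59/128; -117/256 }, Right { -233/512; -29/64; -7/16; -3/8; -1/4; 0 } — simplest -467/1024
rbbrrrbrbbrr: Left { -1; -1/2; -15/32; -59/128; -117/256 }, Right { -467/1024; -233/512; -29/64; -7/16; -3/8; -1/4; 0 } — simplest -935/2048
rbbrrrbrbbrrb: Left { -1; -1/2; -15/32; -59/128; -117/256; -935/2048 }, Right { -467/1024; -233/512; -29/64; -7/16; -3/8; -1/4; 0 } — simplest -1869/4096
rbbrrrbrbbrrbr: Left { -1; -1/2; -15/32; -59/128; -117/256; -935/2048 }, Right { -1869/4096; -467/1024; -233/512; -29/64; -7/16; -3/8; -1/4; 0 } — simplest -3739/8192

-3739/8192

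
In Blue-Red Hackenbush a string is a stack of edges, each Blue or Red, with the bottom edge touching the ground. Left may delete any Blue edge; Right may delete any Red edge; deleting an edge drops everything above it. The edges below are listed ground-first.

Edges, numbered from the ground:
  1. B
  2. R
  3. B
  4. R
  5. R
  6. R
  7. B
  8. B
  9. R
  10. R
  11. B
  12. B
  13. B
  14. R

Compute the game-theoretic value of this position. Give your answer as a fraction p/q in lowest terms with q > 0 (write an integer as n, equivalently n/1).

4509/8192

Prefix values for B R B R R R B B R R B B B R via {L|R} + simplicity:
edge 1 of 14 (B): { 0 | (no moves) } gives 1
edge 2 of 14 (R): { 0 | 1 } gives 1/2
edge 3 of 14 (B): { 0, 1/2 | 1 } gives 3/4
edge 4 of 14 (R): { 0, 1/2 | 3/4, 1 } gives 5/8
edge 5 of 14 (R): { 0, 1/2 | 5/8, 3/4, 1 } gives 9/16
edge 6 of 14 (R): { 0, 1/2 | 9/16, 5/8, 3/4, 1 } gives 17/32
edge 7 of 14 (B): { 0, 1/2, 17/32 | 9/16, 5/8, 3/4, 1 } gives 35/64
edge 8 of 14 (B): { 0, 1/2, 17/32, 35/64 | 9/16, 5/8, 3/4, 1 } gives 71/128
edge 9 of 14 (R): { 0, 1/2, 17/32, 35/64 | 71/128, 9/16, 5/8, 3/4, 1 } gives 141/256
edge 10 of 14 (R): { 0, 1/2, 17/32, 35/64 | 141/256, 71/128, 9/16, 5/8, 3/4, 1 } gives 281/512
edge 11 of 14 (B): { 0, 1/2, 17/32, 35/64, 281/512 | 141/256, 71/128, 9/16, 5/8, 3/4, 1 } gives 563/1024
edge 12 of 14 (B): { 0, 1/2, 17/32, 35/64, 281/512, 563/1024 | 141/256, 71/128, 9/16, 5/8, 3/4, 1 } gives 1127/2048
edge 13 of 14 (B): { 0, 1/2, 17/32, 35/64, 281/512, 563/1024, 1127/2048 | 141/256, 71/128, 9/16, 5/8, 3/4, 1 } gives 2255/4096
edge 14 of 14 (R): { 0, 1/2, 17/32, 35/64, 281/512, 563/1024, 1127/2048 | 2255/4096, 141/256, 71/128, 9/16, 5/8, 3/4, 1 } gives 4509/8192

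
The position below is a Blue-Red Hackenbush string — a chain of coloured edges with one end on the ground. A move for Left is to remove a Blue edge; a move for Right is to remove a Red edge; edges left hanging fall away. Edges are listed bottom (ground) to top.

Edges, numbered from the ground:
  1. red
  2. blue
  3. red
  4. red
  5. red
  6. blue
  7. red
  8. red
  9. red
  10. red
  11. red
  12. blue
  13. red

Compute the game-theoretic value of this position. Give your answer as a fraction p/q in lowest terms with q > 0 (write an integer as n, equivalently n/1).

-3835/4096

Prefix values for red blue red red red blue red red red red red blue red via {L|R} + simplicity:
val(r) = {  | 0 } = -1
val(rb) = { -1 | 0 } = -1/2
val(rbr) = { -1 | -1/2 0 } = -3/4
val(rbrr) = { -1 | -3/4 -1/2 0 } = -7/8
val(rbrrr) = { -1 | -7/8 -3/4 -1/2 0 } = -15/16
val(rbrrrb) = { -1 -15/16 | -7/8 -3/4 -1/2 0 } = -29/32
val(rbrrrbr) = { -1 -15/16 | -29/32 -7/8 -3/4 -1/2 0 } = -59/64
val(rbrrrbrr) = { -1 -15/16 | -59/64 -29/32 -7/8 -3/4 -1/2 0 } = -119/128
val(rbrrrbrrr) = { -1 -15/16 | -119/128 -59/64 -29/32 -7/8 -3/4 -1/2 0 } = -239/256
val(rbrrrbrrrr) = { -1 -15/16 | -239/256 -119/128 -59/64 -29/32 -7/8 -3/4 -1/2 0 } = -479/512
val(rbrrrbrrrrr) = { -1 -15/16 | -479/512 -239/256 -119/128 -59/64 -29/32 -7/8 -3/4 -1/2 0 } = -959/1024
val(rbrrrbrrrrrb) = { -1 -15/16 -959/1024 | -479/512 -239/256 -119/128 -59/64 -29/32 -7/8 -3/4 -1/2 0 } = -1917/2048
val(rbrrrbrrrrrbr) = { -1 -15/16 -959/1024 | -1917/2048 -479/512 -239/256 -119/128 -59/64 -29/32 -7/8 -3/4 -1/2 0 } = -3835/4096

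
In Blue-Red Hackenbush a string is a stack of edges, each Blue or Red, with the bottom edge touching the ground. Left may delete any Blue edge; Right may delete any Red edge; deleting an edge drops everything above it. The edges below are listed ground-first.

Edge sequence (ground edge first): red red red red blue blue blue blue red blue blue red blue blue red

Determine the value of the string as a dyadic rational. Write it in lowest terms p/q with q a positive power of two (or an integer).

-6291/2048

value_1 [r]  L=[none]  R=[0]  → -1
value_2 [rr]  L=[none]  R=[-1 0]  → -2
value_3 [rrr]  L=[none]  R=[-2 -1 0]  → -3
value_4 [rrrr]  L=[none]  R=[-3 -2 -1 0]  → -4
value_5 [rrrrb]  L=[-4]  R=[-3 -2 -1 0]  → -7/2
value_6 [rrrrbb]  L=[-4 -7/2]  R=[-3 -2 -1 0]  → -13/4
value_7 [rrrrbbb]  L=[-4 -7/2 -13/4]  R=[-3 -2 -1 0]  → -25/8
value_8 [rrrrbbbb]  L=[-4 -7/2 -13/4 -25/8]  R=[-3 -2 -1 0]  → -49/16
value_9 [rrrrbbbbr]  L=[-4 -7/2 -13/4 -25/8]  R=[-49/16 -3 -2 -1 0]  → -99/32
value_10 [rrrrbbbbrb]  L=[-4 -7/2 -13/4 -25/8 -99/32]  R=[-49/16 -3 -2 -1 0]  → -197/64
value_11 [rrrrbbbbrbb]  L=[-4 -7/2 -13/4 -25/8 -99/32 -197/64]  R=[-49/16 -3 -2 -1 0]  → -393/128
value_12 [rrrrbbbbrbbr]  L=[-4 -7/2 -13/4 -25/8 -99/32 -197/64]  R=[-393/128 -49/16 -3 -2 -1 0]  → -787/256
value_13 [rrrrbbbbrbbrb]  L=[-4 -7/2 -13/4 -25/8 -99/32 -197/64 -787/256]  R=[-393/128 -49/16 -3 -2 -1 0]  → -1573/512
value_14 [rrrrbbbbrbbrbb]  L=[-4 -7/2 -13/4 -25/8 -99/32 -197/64 -787/256 -1573/512]  R=[-393/128 -49/16 -3 -2 -1 0]  → -3145/1024
value_15 [rrrrbbbbrbbrbbr]  L=[-4 -7/2 -13/4 -25/8 -99/32 -197/64 -787/256 -1573/512]  R=[-3145/1024 -393/128 -49/16 -3 -2 -1 0]  → -6291/2048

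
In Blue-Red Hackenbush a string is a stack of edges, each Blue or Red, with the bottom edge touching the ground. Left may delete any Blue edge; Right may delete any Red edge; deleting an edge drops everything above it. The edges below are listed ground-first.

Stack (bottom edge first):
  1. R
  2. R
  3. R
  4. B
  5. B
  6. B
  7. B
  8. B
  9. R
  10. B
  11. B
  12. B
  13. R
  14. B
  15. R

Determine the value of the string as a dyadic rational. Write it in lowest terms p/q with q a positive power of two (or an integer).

1 of 15 · R · max L −∞ · min R 0 => -1
2 of 15 · RR · max L −∞ · min R -1 => -2
3 of 15 · RRR · max L −∞ · min R -2 => -3
4 of 15 · RRRB · max L -3 · min R -2 => -5/2
5 of 15 · RRRBB · max L -5/2 · min R -2 => -9/4
6 of 15 · RRRBBB · max L -9/4 · min R -2 => -17/8
7 of 15 · RRRBBBB · max L -17/8 · min R -2 => -33/16
8 of 15 · RRRBBBBB · max L -33/16 · min R -2 => -65/32
9 of 15 · RRRBBBBBR · max L -33/16 · min R -65/32 => -131/64
10 of 15 · RRRBBBBBRB · max L -131/64 · min R -65/32 => -261/128
11 of 15 · RRRBBBBBRBB · max L -261/128 · min R -65/32 => -521/256
12 of 15 · RRRBBBBBRBBB · max L -521/256 · min R -65/32 => -1041/512
13 of 15 · RRRBBBBBRBBBR · max L -521/256 · min R -1041/512 => -2083/1024
14 of 15 · RRRBBBBBRBBBRB · max L -2083/1024 · min R -1041/512 => -4165/2048
15 of 15 · RRRBBBBBRBBBRBR · max L -2083/1024 · min R -4165/2048 => -8331/4096

-8331/4096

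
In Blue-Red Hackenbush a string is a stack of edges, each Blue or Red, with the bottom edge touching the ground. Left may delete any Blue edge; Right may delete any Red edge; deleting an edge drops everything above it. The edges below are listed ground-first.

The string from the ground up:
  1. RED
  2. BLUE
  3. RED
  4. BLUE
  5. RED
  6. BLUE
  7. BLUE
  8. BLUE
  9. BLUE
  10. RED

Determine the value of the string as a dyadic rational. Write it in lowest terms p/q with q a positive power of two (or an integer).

Build value(s[:k]) for k = 1..10, string s = RED BLUE RED BLUE RED BLUE BLUE BLUE BLUE RED.
1 of 10 · R · max L −∞ · min R 0 => -1
2 of 10 · RB · max L -1 · min R 0 => -1/2
3 of 10 · RBR · max L -1 · min R -1/2 => -3/4
4 of 10 · RBRB · max L -3/4 · min R -1/2 => -5/8
5 of 10 · RBRBR · max L -3/4 · min R -5/8 => -11/16
6 of 10 · RBRBRB · max L -11/16 · min R -5/8 => -21/32
7 of 10 · RBRBRBB · max L -21/32 · min R -5/8 => -41/64
8 of 10 · RBRBRBBB · max L -41/64 · min R -5/8 => -81/128
9 of 10 · RBRBRBBBB · max L -81/128 · min R -5/8 => -161/256
10 of 10 · RBRBRBBBBR · max L -81/128 · min R -161/256 => -323/512

-323/512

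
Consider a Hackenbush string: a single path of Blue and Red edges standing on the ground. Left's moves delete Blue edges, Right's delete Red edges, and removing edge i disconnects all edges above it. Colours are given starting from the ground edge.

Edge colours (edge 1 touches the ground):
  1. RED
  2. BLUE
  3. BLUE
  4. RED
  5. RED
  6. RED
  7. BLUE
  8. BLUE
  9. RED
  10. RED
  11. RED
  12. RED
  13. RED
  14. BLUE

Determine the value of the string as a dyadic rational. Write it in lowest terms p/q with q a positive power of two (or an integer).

Build val(s[:k]) for k = 1..14, string s = RED BLUE BLUE RED RED RED BLUE BLUE RED RED RED RED RED BLUE.
edge 1 of 14 (RED): { (no moves) | 0 } -> -1
edge 2 of 14 (BLUE): { -1 | 0 } -> -1/2
edge 3 of 14 (BLUE): { -1; -1/2 | 0 } -> -1/4
edge 4 of 14 (RED): { -1; -1/2 | -1/4; 0 } -> -3/8
edge 5 of 14 (RED): { -1; -1/2 | -3/8; -1/4; 0 } -> -7/16
edge 6 of 14 (RED): { -1; -1/2 | -7/16; -3/8; -1/4; 0 } -> -15/32
edge 7 of 14 (BLUE): { -1; -1/2; -15/32 | -7/16; -3/8; -1/4; 0 } -> -29/64
edge 8 of 14 (BLUE): { -1; -1/2; -15/32; -29/64 | -7/16; -3/8; -1/4; 0 } -> -57/128
edge 9 of 14 (RED): { -1; -1/2; -15/32; -29/64 | -57/128; -7/16; -3/8; -1/4; 0 } -> -115/256
edge 10 of 14 (RED): { -1; -1/2; -15/32; -29/64 | -115/256; -57/128; -7/16; -3/8; -1/4; 0 } -> -231/512
edge 11 of 14 (RED): { -1; -1/2; -15/32; -29/64 | -231/512; -115/256; -57/128; -7/16; -3/8; -1/4; 0 } -> -463/1024
edge 12 of 14 (RED): { -1; -1/2; -15/32; -29/64 | -463/1024; -231/512; -115/256; -57/128; -7/16; -3/8; -1/4; 0 } -> -927/2048
edge 13 of 14 (RED): { -1; -1/2; -15/32; -29/64 | -927/2048; -463/1024; -231/512; -115/256; -57/128; -7/16; -3/8; -1/4; 0 } -> -1855/4096
edge 14 of 14 (BLUE): { -1; -1/2; -15/32; -29/64; -1855/4096 | -927/2048; -463/1024; -231/512; -115/256; -57/128; -7/16; -3/8; -1/4; 0 } -> -3709/8192

-3709/8192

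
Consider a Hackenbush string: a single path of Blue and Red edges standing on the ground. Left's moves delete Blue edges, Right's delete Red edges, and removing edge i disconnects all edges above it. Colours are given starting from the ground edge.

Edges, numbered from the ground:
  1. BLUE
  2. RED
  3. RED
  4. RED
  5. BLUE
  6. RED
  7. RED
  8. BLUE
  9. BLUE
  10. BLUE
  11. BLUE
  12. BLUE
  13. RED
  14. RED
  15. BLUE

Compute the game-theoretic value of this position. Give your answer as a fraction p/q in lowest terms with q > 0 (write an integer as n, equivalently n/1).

2547/16384

Prefix values for BLUE RED RED RED BLUE RED RED BLUE BLUE BLUE BLUE BLUE RED RED BLUE via {L|R} + simplicity:
1 of 15 · B · max L 0 · min R +∞ gives 1
2 of 15 · BR · max L 0 · min R 1 gives 1/2
3 of 15 · BRR · max L 0 · min R 1/2 gives 1/4
4 of 15 · BRRR · max L 0 · min R 1/4 gives 1/8
5 of 15 · BRRRB · max L 1/8 · min R 1/4 gives 3/16
6 of 15 · BRRRBR · max L 1/8 · min R 3/16 gives 5/32
7 of 15 · BRRRBRR · max L 1/8 · min R 5/32 gives 9/64
8 of 15 · BRRRBRRB · max L 9/64 · min R 5/32 gives 19/128
9 of 15 · BRRRBRRBB · max L 19/128 · min R 5/32 gives 39/256
10 of 15 · BRRRBRRBBB · max L 39/256 · min R 5/32 gives 79/512
11 of 15 · BRRRBRRBBBB · max L 79/512 · min R 5/32 gives 159/1024
12 of 15 · BRRRBRRBBBBB · max L 159/1024 · min R 5/32 gives 319/2048
13 of 15 · BRRRBRRBBBBBR · max L 159/1024 · min R 319/2048 gives 637/4096
14 of 15 · BRRRBRRBBBBBRR · max L 159/1024 · min R 637/4096 gives 1273/8192
15 of 15 · BRRRBRRBBBBBRRB · max L 1273/8192 · min R 637/4096 gives 2547/16384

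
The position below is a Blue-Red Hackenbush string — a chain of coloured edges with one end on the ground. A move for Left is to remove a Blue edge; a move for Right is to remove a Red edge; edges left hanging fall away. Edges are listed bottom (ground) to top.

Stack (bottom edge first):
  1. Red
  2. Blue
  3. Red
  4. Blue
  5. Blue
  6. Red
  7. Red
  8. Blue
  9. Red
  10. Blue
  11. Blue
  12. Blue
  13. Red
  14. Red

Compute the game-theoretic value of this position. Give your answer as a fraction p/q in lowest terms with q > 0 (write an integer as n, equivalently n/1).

Prefix values for Red Blue Red Blue Blue Red Red Blue Red Blue Blue Blue Red Red via {L|R} + simplicity:
G(R) = { — | 0 } gives -1
G(RB) = { -1 | 0 } gives -1/2
G(RBR) = { -1 | -1/2, 0 } gives -3/4
G(RBRB) = { -1, -3/4 | -1/2, 0 } gives -5/8
G(RBRBB) = { -1, -3/4, -5/8 | -1/2, 0 } gives -9/16
G(RBRBBR) = { -1, -3/4, -5/8 | -9/16, -1/2, 0 } gives -19/32
G(RBRBBRR) = { -1, -3/4, -5/8 | -19/32, -9/16, -1/2, 0 } gives -39/64
G(RBRBBRRB) = { -1, -3/4, -5/8, -39/64 | -19/32, -9/16, -1/2, 0 } gives -77/128
G(RBRBBRRBR) = { -1, -3/4, -5/8, -39/64 | -77/128, -19/32, -9/16, -1/2, 0 } gives -155/256
G(RBRBBRRBRB) = { -1, -3/4, -5/8, -39/64, -155/256 | -77/128, -19/32, -9/16, -1/2, 0 } gives -309/512
G(RBRBBRRBRBB) = { -1, -3/4, -5/8, -39/64, -155/256, -309/512 | -77/128, -19/32, -9/16, -1/2, 0 } gives -617/1024
G(RBRBBRRBRBBB) = { -1, -3/4, -5/8, -39/64, -155/256, -309/512, -617/1024 | -77/128, -19/32, -9/16, -1/2, 0 } gives -1233/2048
G(RBRBBRRBRBBBR) = { -1, -3/4, -5/8, -39/64, -155/256, -309/512, -617/1024 | -1233/2048, -77/128, -19/32, -9/16, -1/2, 0 } gives -2467/4096
G(RBRBBRRBRBBBRR) = { -1, -3/4, -5/8, -39/64, -155/256, -309/512, -617/1024 | -2467/4096, -1233/2048, -77/128, -19/32, -9/16, -1/2, 0 } gives -4935/8192

-4935/8192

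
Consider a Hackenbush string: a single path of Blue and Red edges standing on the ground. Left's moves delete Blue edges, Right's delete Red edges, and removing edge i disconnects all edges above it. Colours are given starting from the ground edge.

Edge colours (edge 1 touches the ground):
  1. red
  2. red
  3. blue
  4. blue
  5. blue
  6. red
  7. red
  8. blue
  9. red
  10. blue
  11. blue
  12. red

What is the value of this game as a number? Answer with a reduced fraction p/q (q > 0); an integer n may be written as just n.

-1235/1024

r: Left {  }, Right { 0 } gives simplest -1
rr: Left {  }, Right { -1; 0 } gives simplest -2
rrb: Left { -2 }, Right { -1; 0 } gives simplest -3/2
rrbb: Left { -2; -3/2 }, Right { -1; 0 } gives simplest -5/4
rrbbb: Left { -2; -3/2; -5/4 }, Right { -1; 0 } gives simplest -9/8
rrbbbr: Left { -2; -3/2; -5/4 }, Right { -9/8; -1; 0 } gives simplest -19/16
rrbbbrr: Left { -2; -3/2; -5/4 }, Right { -19/16; -9/8; -1; 0 } gives simplest -39/32
rrbbbrrb: Left { -2; -3/2; -5/4; -39/32 }, Right { -19/16; -9/8; -1; 0 } gives simplest -77/64
rrbbbrrbr: Left { -2; -3/2; -5/4; -39/32 }, Right { -77/64; -19/16; -9/8; -1; 0 } gives simplest -155/128
rrbbbrrbrb: Left { -2; -3/2; -5/4; -39/32; -155/128 }, Right { -77/64; -19/16; -9/8; -1; 0 } gives simplest -309/256
rrbbbrrbrbb: Left { -2; -3/2; -5/4; -39/32; -155/128; -309/256 }, Right { -77/64; -19/16; -9/8; -1; 0 } gives simplest -617/512
rrbbbrrbrbbr: Left { -2; -3/2; -5/4; -39/32; -155/128; -309/256 }, Right { -617/512; -77/64; -19/16; -9/8; -1; 0 } gives simplest -1235/1024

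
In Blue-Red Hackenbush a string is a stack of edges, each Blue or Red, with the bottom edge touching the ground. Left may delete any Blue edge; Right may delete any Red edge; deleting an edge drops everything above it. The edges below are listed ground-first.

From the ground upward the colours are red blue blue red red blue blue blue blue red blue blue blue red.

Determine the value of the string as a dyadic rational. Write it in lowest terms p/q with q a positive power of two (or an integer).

-3107/8192

1 of 14 · r · max L −∞ · min R 0 ⇒ -1
2 of 14 · rb · max L -1 · min R 0 ⇒ -1/2
3 of 14 · rbb · max L -1/2 · min R 0 ⇒ -1/4
4 of 14 · rbbr · max L -1/2 · min R -1/4 ⇒ -3/8
5 of 14 · rbbrr · max L -1/2 · min R -3/8 ⇒ -7/16
6 of 14 · rbbrrb · max L -7/16 · min R -3/8 ⇒ -13/32
7 of 14 · rbbrrbb · max L -13/32 · min R -3/8 ⇒ -25/64
8 of 14 · rbbrrbbb · max L -25/64 · min R -3/8 ⇒ -49/128
9 of 14 · rbbrrbbbb · max L -49/128 · min R -3/8 ⇒ -97/256
10 of 14 · rbbrrbbbbr · max L -49/128 · min R -97/256 ⇒ -195/512
11 of 14 · rbbrrbbbbrb · max L -195/512 · min R -97/256 ⇒ -389/1024
12 of 14 · rbbrrbbbbrbb · max L -389/1024 · min R -97/256 ⇒ -777/2048
13 of 14 · rbbrrbbbbrbbb · max L -777/2048 · min R -97/256 ⇒ -1553/4096
14 of 14 · rbbrrbbbbrbbbr · max L -777/2048 · min R -1553/4096 ⇒ -3107/8192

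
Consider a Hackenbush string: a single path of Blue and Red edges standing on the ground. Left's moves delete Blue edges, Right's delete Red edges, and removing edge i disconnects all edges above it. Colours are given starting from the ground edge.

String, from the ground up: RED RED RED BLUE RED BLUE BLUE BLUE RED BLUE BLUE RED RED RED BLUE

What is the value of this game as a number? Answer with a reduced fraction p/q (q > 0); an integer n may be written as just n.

value(R) = { · | 0 } — -1
value(RR) = { · | -1 0 } — -2
value(RRR) = { · | -2 -1 0 } — -3
value(RRRB) = { -3 | -2 -1 0 } — -5/2
value(RRRBR) = { -3 | -5/2 -2 -1 0 } — -11/4
value(RRRBRB) = { -3 -11/4 | -5/2 -2 -1 0 } — -21/8
value(RRRBRBB) = { -3 -11/4 -21/8 | -5/2 -2 -1 0 } — -41/16
value(RRRBRBBB) = { -3 -11/4 -21/8 -41/16 | -5/2 -2 -1 0 } — -81/32
value(RRRBRBBBR) = { -3 -11/4 -21/8 -41/16 | -81/32 -5/2 -2 -1 0 } — -163/64
value(RRRBRBBBRB) = { -3 -11/4 -21/8 -41/16 -163/64 | -81/32 -5/2 -2 -1 0 } — -325/128
value(RRRBRBBBRBB) = { -3 -11/4 -21/8 -41/16 -163/64 -325/128 | -81/32 -5/2 -2 -1 0 } — -649/256
value(RRRBRBBBRBBR) = { -3 -11/4 -21/8 -41/16 -163/64 -325/128 | -649/256 -81/32 -5/2 -2 -1 0 } — -1299/512
value(RRRBRBBBRBBRR) = { -3 -11/4 -21/8 -41/16 -163/64 -325/128 | -1299/512 -649/256 -81/32 -5/2 -2 -1 0 } — -2599/1024
value(RRRBRBBBRBBRRR) = { -3 -11/4 -21/8 -41/16 -163/64 -325/128 | -2599/1024 -1299/512 -649/256 -81/32 -5/2 -2 -1 0 } — -5199/2048
value(RRRBRBBBRBBRRRB) = { -3 -11/4 -21/8 -41/16 -163/64 -325/128 -5199/2048 | -2599/1024 -1299/512 -649/256 -81/32 -5/2 -2 -1 0 } — -10397/4096

-10397/4096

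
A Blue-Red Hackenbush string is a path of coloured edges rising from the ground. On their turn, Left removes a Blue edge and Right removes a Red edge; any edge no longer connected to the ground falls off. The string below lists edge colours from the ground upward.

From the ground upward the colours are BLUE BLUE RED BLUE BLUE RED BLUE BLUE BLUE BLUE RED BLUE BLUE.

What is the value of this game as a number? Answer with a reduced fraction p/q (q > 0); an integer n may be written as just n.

Prefix values for BLUE BLUE RED BLUE BLUE RED BLUE BLUE BLUE BLUE RED BLUE BLUE via {L|R} + simplicity:
B: Left { 0 }, Right { ∅ } so simplest 1
BB: Left { 0; 1 }, Right { ∅ } so simplest 2
BBR: Left { 0; 1 }, Right { 2 } so simplest 3/2
BBRB: Left { 0; 1; 3/2 }, Right { 2 } so simplest 7/4
BBRBB: Left { 0; 1; 3/2; 7/4 }, Right { 2 } so simplest 15/8
BBRBBR: Left { 0; 1; 3/2; 7/4 }, Right { 15/8; 2 } so simplest 29/16
BBRBBRB: Left { 0; 1; 3/2; 7/4; 29/16 }, Right { 15/8; 2 } so simplest 59/32
BBRBBRBB: Left { 0; 1; 3/2; 7/4; 29/16; 59/32 }, Right { 15/8; 2 } so simplest 119/64
BBRBBRBBB: Left { 0; 1; 3/2; 7/4; 29/16; 59/32; 119/64 }, Right { 15/8; 2 } so simplest 239/128
BBRBBRBBBB: Left { 0; 1; 3/2; 7/4; 29/16; 59/32; 119/64; 239/128 }, Right { 15/8; 2 } so simplest 479/256
BBRBBRBBBBR: Left { 0; 1; 3/2; 7/4; 29/16; 59/32; 119/64; 239/128 }, Right { 479/256; 15/8; 2 } so simplest 957/512
BBRBBRBBBBRB: Left { 0; 1; 3/2; 7/4; 29/16; 59/32; 119/64; 239/128; 957/512 }, Right { 479/256; 15/8; 2 } so simplest 1915/1024
BBRBBRBBBBRBB: Left { 0; 1; 3/2; 7/4; 29/16; 59/32; 119/64; 239/128; 957/512; 1915/1024 }, Right { 479/256; 15/8; 2 } so simplest 3831/2048

3831/2048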